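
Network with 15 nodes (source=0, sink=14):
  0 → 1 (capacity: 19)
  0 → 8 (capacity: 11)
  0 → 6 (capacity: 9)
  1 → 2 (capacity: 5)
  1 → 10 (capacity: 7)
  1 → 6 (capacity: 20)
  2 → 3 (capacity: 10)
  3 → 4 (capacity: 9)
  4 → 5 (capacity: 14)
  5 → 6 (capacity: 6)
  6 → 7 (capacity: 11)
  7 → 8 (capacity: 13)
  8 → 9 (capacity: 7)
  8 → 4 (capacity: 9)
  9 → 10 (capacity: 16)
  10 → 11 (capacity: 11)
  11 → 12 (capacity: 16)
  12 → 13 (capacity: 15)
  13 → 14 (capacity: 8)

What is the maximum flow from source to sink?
Maximum flow = 8

Max flow: 8

Flow assignment:
  0 → 1: 4/19
  0 → 6: 4/9
  1 → 10: 4/7
  6 → 7: 4/11
  7 → 8: 4/13
  8 → 9: 4/7
  9 → 10: 4/16
  10 → 11: 8/11
  11 → 12: 8/16
  12 → 13: 8/15
  13 → 14: 8/8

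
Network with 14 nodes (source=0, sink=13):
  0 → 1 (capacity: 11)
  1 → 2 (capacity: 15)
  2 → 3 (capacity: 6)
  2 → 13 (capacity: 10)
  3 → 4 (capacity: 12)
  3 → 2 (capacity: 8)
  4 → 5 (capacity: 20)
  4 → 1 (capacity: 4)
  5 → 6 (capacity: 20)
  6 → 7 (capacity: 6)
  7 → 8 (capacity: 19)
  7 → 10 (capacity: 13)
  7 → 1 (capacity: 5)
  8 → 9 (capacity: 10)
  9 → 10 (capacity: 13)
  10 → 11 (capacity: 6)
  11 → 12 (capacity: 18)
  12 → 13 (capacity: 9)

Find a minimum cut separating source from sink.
Min cut value = 11, edges: (0,1)

Min cut value: 11
Partition: S = [0], T = [1, 2, 3, 4, 5, 6, 7, 8, 9, 10, 11, 12, 13]
Cut edges: (0,1)

By max-flow min-cut theorem, max flow = min cut = 11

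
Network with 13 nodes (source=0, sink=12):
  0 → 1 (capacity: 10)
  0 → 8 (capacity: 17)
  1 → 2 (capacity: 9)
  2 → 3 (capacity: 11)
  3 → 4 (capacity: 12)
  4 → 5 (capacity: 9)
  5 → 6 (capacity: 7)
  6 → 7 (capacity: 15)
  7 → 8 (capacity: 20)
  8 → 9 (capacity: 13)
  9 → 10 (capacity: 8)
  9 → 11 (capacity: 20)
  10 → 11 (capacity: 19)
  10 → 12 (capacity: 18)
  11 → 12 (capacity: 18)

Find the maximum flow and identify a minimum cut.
Max flow = 13, Min cut edges: (8,9)

Maximum flow: 13
Minimum cut: (8,9)
Partition: S = [0, 1, 2, 3, 4, 5, 6, 7, 8], T = [9, 10, 11, 12]

Max-flow min-cut theorem verified: both equal 13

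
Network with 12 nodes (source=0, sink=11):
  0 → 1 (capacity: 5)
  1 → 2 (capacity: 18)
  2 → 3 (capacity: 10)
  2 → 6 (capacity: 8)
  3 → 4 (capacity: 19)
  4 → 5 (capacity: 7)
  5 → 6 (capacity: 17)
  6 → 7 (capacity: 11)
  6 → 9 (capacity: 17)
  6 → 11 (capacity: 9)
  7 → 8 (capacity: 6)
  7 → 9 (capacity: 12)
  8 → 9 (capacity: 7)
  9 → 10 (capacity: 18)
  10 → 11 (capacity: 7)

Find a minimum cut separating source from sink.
Min cut value = 5, edges: (0,1)

Min cut value: 5
Partition: S = [0], T = [1, 2, 3, 4, 5, 6, 7, 8, 9, 10, 11]
Cut edges: (0,1)

By max-flow min-cut theorem, max flow = min cut = 5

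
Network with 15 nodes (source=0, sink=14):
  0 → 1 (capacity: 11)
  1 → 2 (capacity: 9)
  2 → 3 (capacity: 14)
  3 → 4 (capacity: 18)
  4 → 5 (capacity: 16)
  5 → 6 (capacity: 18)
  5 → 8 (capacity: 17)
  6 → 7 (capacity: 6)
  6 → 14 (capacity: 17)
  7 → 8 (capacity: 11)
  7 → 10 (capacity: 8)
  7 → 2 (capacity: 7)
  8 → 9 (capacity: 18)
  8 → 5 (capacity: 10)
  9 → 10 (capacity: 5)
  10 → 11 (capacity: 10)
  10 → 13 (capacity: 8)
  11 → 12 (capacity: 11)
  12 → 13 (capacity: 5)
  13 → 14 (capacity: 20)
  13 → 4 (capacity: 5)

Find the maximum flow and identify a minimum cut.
Max flow = 9, Min cut edges: (1,2)

Maximum flow: 9
Minimum cut: (1,2)
Partition: S = [0, 1], T = [2, 3, 4, 5, 6, 7, 8, 9, 10, 11, 12, 13, 14]

Max-flow min-cut theorem verified: both equal 9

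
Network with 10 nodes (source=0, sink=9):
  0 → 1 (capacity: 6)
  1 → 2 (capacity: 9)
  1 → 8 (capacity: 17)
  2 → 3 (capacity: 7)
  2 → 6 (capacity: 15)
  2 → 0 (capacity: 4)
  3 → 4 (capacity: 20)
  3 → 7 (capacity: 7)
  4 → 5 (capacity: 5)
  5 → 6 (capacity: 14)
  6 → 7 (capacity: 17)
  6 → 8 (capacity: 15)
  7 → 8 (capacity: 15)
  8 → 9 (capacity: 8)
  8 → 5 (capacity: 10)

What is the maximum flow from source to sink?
Maximum flow = 6

Max flow: 6

Flow assignment:
  0 → 1: 6/6
  1 → 8: 6/17
  8 → 9: 6/8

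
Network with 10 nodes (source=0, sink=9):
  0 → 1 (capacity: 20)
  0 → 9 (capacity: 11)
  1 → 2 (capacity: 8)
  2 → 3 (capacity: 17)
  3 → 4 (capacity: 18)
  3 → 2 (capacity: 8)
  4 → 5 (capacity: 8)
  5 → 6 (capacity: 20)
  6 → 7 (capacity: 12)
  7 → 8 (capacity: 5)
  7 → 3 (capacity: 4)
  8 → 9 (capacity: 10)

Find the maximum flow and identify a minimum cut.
Max flow = 16, Min cut edges: (0,9), (7,8)

Maximum flow: 16
Minimum cut: (0,9), (7,8)
Partition: S = [0, 1, 2, 3, 4, 5, 6, 7], T = [8, 9]

Max-flow min-cut theorem verified: both equal 16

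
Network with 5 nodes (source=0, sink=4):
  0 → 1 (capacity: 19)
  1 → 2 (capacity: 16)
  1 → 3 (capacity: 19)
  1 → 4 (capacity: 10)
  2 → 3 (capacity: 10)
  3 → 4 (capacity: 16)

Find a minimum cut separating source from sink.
Min cut value = 19, edges: (0,1)

Min cut value: 19
Partition: S = [0], T = [1, 2, 3, 4]
Cut edges: (0,1)

By max-flow min-cut theorem, max flow = min cut = 19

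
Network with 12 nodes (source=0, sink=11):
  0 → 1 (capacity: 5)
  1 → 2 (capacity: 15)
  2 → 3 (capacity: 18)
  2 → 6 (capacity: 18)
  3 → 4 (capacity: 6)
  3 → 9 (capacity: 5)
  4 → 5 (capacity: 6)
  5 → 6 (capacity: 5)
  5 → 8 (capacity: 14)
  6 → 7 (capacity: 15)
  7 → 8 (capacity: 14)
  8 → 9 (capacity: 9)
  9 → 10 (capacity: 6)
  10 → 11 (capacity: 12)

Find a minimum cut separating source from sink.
Min cut value = 5, edges: (0,1)

Min cut value: 5
Partition: S = [0], T = [1, 2, 3, 4, 5, 6, 7, 8, 9, 10, 11]
Cut edges: (0,1)

By max-flow min-cut theorem, max flow = min cut = 5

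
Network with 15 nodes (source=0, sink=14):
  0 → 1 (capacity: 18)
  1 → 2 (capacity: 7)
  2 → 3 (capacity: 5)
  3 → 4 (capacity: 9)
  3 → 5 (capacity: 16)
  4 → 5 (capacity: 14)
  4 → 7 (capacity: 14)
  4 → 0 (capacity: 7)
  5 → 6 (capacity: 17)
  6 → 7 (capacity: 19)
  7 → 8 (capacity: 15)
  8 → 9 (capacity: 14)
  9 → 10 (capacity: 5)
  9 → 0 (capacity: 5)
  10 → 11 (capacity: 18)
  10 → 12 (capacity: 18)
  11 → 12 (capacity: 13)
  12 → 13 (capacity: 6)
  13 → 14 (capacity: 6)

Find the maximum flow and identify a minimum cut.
Max flow = 5, Min cut edges: (9,10)

Maximum flow: 5
Minimum cut: (9,10)
Partition: S = [0, 1, 2, 3, 4, 5, 6, 7, 8, 9], T = [10, 11, 12, 13, 14]

Max-flow min-cut theorem verified: both equal 5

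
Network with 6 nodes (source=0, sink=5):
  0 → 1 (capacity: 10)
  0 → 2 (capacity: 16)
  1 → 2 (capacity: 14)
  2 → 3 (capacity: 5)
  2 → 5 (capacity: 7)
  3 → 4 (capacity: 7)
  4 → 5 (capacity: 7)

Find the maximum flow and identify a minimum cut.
Max flow = 12, Min cut edges: (2,3), (2,5)

Maximum flow: 12
Minimum cut: (2,3), (2,5)
Partition: S = [0, 1, 2], T = [3, 4, 5]

Max-flow min-cut theorem verified: both equal 12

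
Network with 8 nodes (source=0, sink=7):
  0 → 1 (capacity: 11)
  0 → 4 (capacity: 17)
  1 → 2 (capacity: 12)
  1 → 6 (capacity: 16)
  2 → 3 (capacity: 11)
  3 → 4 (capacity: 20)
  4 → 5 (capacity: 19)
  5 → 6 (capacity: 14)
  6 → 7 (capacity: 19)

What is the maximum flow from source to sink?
Maximum flow = 19

Max flow: 19

Flow assignment:
  0 → 1: 5/11
  0 → 4: 14/17
  1 → 6: 5/16
  4 → 5: 14/19
  5 → 6: 14/14
  6 → 7: 19/19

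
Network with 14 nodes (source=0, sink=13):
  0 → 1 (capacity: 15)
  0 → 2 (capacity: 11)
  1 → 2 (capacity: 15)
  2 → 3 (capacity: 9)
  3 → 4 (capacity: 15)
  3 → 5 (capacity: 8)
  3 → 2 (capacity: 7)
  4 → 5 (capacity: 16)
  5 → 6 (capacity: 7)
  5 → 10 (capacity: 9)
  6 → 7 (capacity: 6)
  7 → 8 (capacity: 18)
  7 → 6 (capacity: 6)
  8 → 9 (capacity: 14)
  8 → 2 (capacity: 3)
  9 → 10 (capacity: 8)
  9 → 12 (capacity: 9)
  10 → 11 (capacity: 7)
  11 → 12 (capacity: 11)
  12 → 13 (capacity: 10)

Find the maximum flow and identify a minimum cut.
Max flow = 9, Min cut edges: (2,3)

Maximum flow: 9
Minimum cut: (2,3)
Partition: S = [0, 1, 2], T = [3, 4, 5, 6, 7, 8, 9, 10, 11, 12, 13]

Max-flow min-cut theorem verified: both equal 9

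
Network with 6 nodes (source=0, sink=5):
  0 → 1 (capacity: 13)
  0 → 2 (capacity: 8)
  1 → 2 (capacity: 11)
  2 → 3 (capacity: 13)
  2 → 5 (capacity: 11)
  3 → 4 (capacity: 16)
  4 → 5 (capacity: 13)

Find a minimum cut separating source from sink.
Min cut value = 19, edges: (0,2), (1,2)

Min cut value: 19
Partition: S = [0, 1], T = [2, 3, 4, 5]
Cut edges: (0,2), (1,2)

By max-flow min-cut theorem, max flow = min cut = 19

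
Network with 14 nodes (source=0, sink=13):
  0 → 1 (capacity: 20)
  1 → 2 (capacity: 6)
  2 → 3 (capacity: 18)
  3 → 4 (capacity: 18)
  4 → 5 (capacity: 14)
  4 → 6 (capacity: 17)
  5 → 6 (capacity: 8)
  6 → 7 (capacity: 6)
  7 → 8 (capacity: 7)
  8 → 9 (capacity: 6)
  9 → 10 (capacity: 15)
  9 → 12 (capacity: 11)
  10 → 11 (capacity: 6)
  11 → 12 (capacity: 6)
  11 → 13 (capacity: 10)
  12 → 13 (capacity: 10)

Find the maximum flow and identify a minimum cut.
Max flow = 6, Min cut edges: (8,9)

Maximum flow: 6
Minimum cut: (8,9)
Partition: S = [0, 1, 2, 3, 4, 5, 6, 7, 8], T = [9, 10, 11, 12, 13]

Max-flow min-cut theorem verified: both equal 6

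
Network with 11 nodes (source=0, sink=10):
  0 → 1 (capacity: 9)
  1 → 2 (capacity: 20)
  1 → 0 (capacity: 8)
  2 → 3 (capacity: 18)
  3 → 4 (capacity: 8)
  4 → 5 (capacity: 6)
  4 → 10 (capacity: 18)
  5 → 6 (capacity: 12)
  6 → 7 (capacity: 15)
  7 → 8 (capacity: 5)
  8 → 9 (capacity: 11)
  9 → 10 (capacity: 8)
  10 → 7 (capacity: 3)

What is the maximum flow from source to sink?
Maximum flow = 8

Max flow: 8

Flow assignment:
  0 → 1: 8/9
  1 → 2: 8/20
  2 → 3: 8/18
  3 → 4: 8/8
  4 → 10: 8/18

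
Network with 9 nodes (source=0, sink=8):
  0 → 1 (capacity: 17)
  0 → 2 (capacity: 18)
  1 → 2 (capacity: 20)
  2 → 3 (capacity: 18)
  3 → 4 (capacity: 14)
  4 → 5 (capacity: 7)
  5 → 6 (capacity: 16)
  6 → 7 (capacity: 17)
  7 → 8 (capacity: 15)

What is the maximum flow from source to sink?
Maximum flow = 7

Max flow: 7

Flow assignment:
  0 → 1: 7/17
  1 → 2: 7/20
  2 → 3: 7/18
  3 → 4: 7/14
  4 → 5: 7/7
  5 → 6: 7/16
  6 → 7: 7/17
  7 → 8: 7/15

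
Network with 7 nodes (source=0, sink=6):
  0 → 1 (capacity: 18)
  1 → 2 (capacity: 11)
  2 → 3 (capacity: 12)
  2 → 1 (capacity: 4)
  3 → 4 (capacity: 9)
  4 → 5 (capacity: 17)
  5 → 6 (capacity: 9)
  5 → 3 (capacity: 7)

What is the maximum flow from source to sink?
Maximum flow = 9

Max flow: 9

Flow assignment:
  0 → 1: 9/18
  1 → 2: 9/11
  2 → 3: 9/12
  3 → 4: 9/9
  4 → 5: 9/17
  5 → 6: 9/9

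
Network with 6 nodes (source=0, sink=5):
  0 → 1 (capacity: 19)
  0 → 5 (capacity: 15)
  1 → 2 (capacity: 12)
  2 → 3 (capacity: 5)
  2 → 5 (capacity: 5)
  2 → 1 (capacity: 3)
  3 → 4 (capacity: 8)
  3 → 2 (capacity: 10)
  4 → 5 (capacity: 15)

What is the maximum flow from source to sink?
Maximum flow = 25

Max flow: 25

Flow assignment:
  0 → 1: 10/19
  0 → 5: 15/15
  1 → 2: 10/12
  2 → 3: 5/5
  2 → 5: 5/5
  3 → 4: 5/8
  4 → 5: 5/15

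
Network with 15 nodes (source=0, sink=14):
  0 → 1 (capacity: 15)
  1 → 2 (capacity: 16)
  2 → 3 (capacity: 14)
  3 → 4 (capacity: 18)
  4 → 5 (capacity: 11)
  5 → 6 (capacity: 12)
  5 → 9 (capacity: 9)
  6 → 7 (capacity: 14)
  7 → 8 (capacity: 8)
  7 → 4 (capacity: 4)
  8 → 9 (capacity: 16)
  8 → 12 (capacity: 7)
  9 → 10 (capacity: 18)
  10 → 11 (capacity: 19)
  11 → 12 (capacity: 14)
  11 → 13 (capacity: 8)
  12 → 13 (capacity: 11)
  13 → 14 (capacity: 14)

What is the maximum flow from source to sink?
Maximum flow = 11

Max flow: 11

Flow assignment:
  0 → 1: 11/15
  1 → 2: 11/16
  2 → 3: 11/14
  3 → 4: 11/18
  4 → 5: 11/11
  5 → 6: 2/12
  5 → 9: 9/9
  6 → 7: 2/14
  7 → 8: 2/8
  8 → 12: 2/7
  9 → 10: 9/18
  10 → 11: 9/19
  11 → 12: 1/14
  11 → 13: 8/8
  12 → 13: 3/11
  13 → 14: 11/14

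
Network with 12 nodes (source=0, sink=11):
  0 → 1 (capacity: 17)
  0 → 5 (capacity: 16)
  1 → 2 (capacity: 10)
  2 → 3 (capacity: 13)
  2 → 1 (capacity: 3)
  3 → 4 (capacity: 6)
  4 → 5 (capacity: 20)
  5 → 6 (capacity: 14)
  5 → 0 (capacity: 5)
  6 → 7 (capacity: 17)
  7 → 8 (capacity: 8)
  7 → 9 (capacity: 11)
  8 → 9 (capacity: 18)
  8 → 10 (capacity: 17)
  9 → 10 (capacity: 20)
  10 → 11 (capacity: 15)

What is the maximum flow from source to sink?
Maximum flow = 14

Max flow: 14

Flow assignment:
  0 → 1: 6/17
  0 → 5: 8/16
  1 → 2: 6/10
  2 → 3: 6/13
  3 → 4: 6/6
  4 → 5: 6/20
  5 → 6: 14/14
  6 → 7: 14/17
  7 → 8: 8/8
  7 → 9: 6/11
  8 → 10: 8/17
  9 → 10: 6/20
  10 → 11: 14/15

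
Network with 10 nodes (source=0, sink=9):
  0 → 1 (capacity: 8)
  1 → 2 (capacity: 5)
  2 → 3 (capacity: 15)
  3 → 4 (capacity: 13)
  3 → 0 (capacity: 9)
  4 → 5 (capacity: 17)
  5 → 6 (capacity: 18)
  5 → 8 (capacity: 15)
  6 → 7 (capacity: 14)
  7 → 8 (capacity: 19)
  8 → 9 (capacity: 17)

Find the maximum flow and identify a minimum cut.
Max flow = 5, Min cut edges: (1,2)

Maximum flow: 5
Minimum cut: (1,2)
Partition: S = [0, 1], T = [2, 3, 4, 5, 6, 7, 8, 9]

Max-flow min-cut theorem verified: both equal 5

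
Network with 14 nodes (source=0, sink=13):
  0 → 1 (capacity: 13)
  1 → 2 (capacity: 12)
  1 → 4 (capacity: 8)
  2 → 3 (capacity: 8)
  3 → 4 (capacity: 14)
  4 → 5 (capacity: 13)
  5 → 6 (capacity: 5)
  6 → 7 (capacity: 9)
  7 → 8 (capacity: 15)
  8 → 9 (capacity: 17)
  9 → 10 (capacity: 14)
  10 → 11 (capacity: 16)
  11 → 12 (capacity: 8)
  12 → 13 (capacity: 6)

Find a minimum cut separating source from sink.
Min cut value = 5, edges: (5,6)

Min cut value: 5
Partition: S = [0, 1, 2, 3, 4, 5], T = [6, 7, 8, 9, 10, 11, 12, 13]
Cut edges: (5,6)

By max-flow min-cut theorem, max flow = min cut = 5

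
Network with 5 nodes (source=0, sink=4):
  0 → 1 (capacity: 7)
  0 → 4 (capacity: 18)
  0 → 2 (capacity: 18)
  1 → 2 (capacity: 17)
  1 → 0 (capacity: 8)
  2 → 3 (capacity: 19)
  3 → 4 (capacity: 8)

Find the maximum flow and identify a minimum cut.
Max flow = 26, Min cut edges: (0,4), (3,4)

Maximum flow: 26
Minimum cut: (0,4), (3,4)
Partition: S = [0, 1, 2, 3], T = [4]

Max-flow min-cut theorem verified: both equal 26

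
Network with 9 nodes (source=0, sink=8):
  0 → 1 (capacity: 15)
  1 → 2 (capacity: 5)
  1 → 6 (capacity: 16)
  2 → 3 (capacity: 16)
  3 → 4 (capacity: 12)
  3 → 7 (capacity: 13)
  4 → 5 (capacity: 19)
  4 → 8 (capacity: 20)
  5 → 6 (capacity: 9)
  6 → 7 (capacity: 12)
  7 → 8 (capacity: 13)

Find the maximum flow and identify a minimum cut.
Max flow = 15, Min cut edges: (0,1)

Maximum flow: 15
Minimum cut: (0,1)
Partition: S = [0], T = [1, 2, 3, 4, 5, 6, 7, 8]

Max-flow min-cut theorem verified: both equal 15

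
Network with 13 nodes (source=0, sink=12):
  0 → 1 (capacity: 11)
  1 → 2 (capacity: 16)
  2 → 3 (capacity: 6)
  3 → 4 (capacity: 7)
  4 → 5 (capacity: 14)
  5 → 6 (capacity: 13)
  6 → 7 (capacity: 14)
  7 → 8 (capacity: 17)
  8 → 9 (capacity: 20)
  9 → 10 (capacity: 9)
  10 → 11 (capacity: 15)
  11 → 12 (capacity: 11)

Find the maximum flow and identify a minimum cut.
Max flow = 6, Min cut edges: (2,3)

Maximum flow: 6
Minimum cut: (2,3)
Partition: S = [0, 1, 2], T = [3, 4, 5, 6, 7, 8, 9, 10, 11, 12]

Max-flow min-cut theorem verified: both equal 6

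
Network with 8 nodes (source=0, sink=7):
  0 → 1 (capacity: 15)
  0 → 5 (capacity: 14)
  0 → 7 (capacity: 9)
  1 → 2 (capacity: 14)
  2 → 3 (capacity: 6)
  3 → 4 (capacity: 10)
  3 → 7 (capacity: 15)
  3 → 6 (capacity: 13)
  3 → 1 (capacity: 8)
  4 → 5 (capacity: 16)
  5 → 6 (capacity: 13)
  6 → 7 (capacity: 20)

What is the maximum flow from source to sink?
Maximum flow = 28

Max flow: 28

Flow assignment:
  0 → 1: 6/15
  0 → 5: 13/14
  0 → 7: 9/9
  1 → 2: 6/14
  2 → 3: 6/6
  3 → 7: 6/15
  5 → 6: 13/13
  6 → 7: 13/20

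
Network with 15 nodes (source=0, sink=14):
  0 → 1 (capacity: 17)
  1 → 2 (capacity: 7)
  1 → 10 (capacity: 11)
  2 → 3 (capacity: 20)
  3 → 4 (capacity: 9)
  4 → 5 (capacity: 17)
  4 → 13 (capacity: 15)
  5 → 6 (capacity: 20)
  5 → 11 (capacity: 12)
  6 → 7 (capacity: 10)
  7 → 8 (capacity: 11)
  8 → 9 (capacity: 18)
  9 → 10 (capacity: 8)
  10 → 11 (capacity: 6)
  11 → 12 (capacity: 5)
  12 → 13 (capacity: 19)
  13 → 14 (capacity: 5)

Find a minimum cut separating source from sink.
Min cut value = 5, edges: (13,14)

Min cut value: 5
Partition: S = [0, 1, 2, 3, 4, 5, 6, 7, 8, 9, 10, 11, 12, 13], T = [14]
Cut edges: (13,14)

By max-flow min-cut theorem, max flow = min cut = 5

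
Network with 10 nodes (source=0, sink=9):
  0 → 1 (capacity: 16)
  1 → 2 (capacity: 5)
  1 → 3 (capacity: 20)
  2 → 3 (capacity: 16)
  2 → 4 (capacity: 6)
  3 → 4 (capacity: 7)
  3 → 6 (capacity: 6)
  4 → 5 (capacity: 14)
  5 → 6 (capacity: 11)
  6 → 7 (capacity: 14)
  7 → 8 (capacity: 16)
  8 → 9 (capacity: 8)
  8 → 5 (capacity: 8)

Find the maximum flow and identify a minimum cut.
Max flow = 8, Min cut edges: (8,9)

Maximum flow: 8
Minimum cut: (8,9)
Partition: S = [0, 1, 2, 3, 4, 5, 6, 7, 8], T = [9]

Max-flow min-cut theorem verified: both equal 8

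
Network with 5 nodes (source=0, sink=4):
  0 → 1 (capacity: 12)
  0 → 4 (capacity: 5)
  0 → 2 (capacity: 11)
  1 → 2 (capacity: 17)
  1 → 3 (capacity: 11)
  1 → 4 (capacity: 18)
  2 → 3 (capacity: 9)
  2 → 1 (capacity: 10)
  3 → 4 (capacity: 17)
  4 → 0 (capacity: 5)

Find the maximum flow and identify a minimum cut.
Max flow = 28, Min cut edges: (0,1), (0,4), (0,2)

Maximum flow: 28
Minimum cut: (0,1), (0,4), (0,2)
Partition: S = [0], T = [1, 2, 3, 4]

Max-flow min-cut theorem verified: both equal 28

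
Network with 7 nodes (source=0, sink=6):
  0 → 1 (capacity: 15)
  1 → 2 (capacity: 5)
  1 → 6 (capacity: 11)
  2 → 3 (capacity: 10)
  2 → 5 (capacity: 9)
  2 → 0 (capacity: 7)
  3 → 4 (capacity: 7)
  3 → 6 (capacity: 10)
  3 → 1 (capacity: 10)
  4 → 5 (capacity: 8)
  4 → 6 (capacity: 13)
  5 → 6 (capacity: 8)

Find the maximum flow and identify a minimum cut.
Max flow = 15, Min cut edges: (0,1)

Maximum flow: 15
Minimum cut: (0,1)
Partition: S = [0], T = [1, 2, 3, 4, 5, 6]

Max-flow min-cut theorem verified: both equal 15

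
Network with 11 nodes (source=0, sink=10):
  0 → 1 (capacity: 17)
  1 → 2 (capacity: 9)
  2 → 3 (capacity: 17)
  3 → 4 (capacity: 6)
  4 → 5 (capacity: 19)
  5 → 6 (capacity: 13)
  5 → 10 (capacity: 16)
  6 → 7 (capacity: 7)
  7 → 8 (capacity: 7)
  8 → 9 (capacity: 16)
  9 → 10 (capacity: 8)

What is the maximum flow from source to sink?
Maximum flow = 6

Max flow: 6

Flow assignment:
  0 → 1: 6/17
  1 → 2: 6/9
  2 → 3: 6/17
  3 → 4: 6/6
  4 → 5: 6/19
  5 → 10: 6/16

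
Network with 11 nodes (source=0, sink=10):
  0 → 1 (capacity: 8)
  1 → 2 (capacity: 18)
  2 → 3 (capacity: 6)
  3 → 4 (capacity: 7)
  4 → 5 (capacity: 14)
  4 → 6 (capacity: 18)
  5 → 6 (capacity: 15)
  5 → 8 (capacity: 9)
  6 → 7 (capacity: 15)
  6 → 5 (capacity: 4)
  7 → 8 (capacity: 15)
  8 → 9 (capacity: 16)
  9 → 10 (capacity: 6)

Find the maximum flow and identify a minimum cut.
Max flow = 6, Min cut edges: (9,10)

Maximum flow: 6
Minimum cut: (9,10)
Partition: S = [0, 1, 2, 3, 4, 5, 6, 7, 8, 9], T = [10]

Max-flow min-cut theorem verified: both equal 6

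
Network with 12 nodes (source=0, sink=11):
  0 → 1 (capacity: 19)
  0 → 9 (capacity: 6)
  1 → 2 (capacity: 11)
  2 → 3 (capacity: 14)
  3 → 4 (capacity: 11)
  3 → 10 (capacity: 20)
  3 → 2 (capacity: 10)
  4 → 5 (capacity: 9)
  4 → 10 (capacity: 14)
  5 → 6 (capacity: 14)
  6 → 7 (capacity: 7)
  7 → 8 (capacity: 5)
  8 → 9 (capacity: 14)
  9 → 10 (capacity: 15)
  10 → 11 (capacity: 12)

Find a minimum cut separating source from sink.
Min cut value = 12, edges: (10,11)

Min cut value: 12
Partition: S = [0, 1, 2, 3, 4, 5, 6, 7, 8, 9, 10], T = [11]
Cut edges: (10,11)

By max-flow min-cut theorem, max flow = min cut = 12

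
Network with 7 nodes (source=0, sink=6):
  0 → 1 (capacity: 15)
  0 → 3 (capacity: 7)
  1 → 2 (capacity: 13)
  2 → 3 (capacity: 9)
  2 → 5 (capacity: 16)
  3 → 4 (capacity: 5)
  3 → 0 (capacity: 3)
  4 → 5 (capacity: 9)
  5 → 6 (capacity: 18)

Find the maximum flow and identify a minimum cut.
Max flow = 18, Min cut edges: (5,6)

Maximum flow: 18
Minimum cut: (5,6)
Partition: S = [0, 1, 2, 3, 4, 5], T = [6]

Max-flow min-cut theorem verified: both equal 18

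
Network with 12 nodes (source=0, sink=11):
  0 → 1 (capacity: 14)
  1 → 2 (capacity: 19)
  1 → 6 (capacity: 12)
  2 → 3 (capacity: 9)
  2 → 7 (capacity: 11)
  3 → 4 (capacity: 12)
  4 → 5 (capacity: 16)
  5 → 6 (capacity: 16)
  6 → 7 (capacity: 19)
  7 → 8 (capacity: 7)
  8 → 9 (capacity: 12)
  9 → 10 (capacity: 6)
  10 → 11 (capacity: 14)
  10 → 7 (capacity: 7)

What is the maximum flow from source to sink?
Maximum flow = 6

Max flow: 6

Flow assignment:
  0 → 1: 6/14
  1 → 2: 6/19
  2 → 7: 6/11
  7 → 8: 6/7
  8 → 9: 6/12
  9 → 10: 6/6
  10 → 11: 6/14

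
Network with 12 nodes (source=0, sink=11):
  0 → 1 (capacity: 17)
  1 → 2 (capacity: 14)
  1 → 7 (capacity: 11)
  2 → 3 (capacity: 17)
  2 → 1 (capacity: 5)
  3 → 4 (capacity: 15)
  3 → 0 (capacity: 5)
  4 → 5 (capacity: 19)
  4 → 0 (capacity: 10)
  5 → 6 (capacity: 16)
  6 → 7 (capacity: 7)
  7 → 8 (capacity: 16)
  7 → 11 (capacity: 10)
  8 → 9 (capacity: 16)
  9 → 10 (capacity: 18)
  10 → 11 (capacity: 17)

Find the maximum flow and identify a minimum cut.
Max flow = 17, Min cut edges: (0,1)

Maximum flow: 17
Minimum cut: (0,1)
Partition: S = [0], T = [1, 2, 3, 4, 5, 6, 7, 8, 9, 10, 11]

Max-flow min-cut theorem verified: both equal 17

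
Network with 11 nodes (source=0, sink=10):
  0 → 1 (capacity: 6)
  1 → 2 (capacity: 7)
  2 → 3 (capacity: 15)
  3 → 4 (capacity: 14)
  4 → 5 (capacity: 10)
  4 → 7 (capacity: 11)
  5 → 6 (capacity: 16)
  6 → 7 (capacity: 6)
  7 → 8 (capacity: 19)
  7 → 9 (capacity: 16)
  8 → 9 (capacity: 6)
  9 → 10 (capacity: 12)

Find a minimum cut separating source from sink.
Min cut value = 6, edges: (0,1)

Min cut value: 6
Partition: S = [0], T = [1, 2, 3, 4, 5, 6, 7, 8, 9, 10]
Cut edges: (0,1)

By max-flow min-cut theorem, max flow = min cut = 6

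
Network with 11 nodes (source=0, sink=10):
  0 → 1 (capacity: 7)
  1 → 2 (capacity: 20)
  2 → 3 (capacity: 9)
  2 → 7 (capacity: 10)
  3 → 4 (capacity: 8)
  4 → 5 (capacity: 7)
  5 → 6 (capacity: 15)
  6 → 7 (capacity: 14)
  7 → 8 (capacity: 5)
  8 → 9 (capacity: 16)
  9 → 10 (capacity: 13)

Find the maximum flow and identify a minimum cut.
Max flow = 5, Min cut edges: (7,8)

Maximum flow: 5
Minimum cut: (7,8)
Partition: S = [0, 1, 2, 3, 4, 5, 6, 7], T = [8, 9, 10]

Max-flow min-cut theorem verified: both equal 5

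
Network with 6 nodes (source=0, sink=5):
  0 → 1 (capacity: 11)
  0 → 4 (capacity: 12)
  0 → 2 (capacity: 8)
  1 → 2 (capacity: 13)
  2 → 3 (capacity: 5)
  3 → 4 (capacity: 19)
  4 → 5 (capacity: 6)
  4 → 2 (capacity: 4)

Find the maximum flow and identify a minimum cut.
Max flow = 6, Min cut edges: (4,5)

Maximum flow: 6
Minimum cut: (4,5)
Partition: S = [0, 1, 2, 3, 4], T = [5]

Max-flow min-cut theorem verified: both equal 6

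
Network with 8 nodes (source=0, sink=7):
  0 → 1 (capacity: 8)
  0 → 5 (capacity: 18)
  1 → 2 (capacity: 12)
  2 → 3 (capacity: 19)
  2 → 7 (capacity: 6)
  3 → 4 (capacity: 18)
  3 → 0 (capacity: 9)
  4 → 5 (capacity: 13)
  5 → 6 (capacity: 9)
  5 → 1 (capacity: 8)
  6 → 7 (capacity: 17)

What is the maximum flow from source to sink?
Maximum flow = 15

Max flow: 15

Flow assignment:
  0 → 5: 15/18
  1 → 2: 6/12
  2 → 7: 6/6
  5 → 6: 9/9
  5 → 1: 6/8
  6 → 7: 9/17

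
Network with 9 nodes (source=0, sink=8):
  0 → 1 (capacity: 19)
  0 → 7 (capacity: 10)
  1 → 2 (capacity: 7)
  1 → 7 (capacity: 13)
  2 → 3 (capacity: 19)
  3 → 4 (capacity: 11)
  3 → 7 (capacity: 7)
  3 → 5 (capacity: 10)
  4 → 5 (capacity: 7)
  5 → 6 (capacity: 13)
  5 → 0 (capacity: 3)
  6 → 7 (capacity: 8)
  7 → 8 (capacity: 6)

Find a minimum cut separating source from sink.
Min cut value = 6, edges: (7,8)

Min cut value: 6
Partition: S = [0, 1, 2, 3, 4, 5, 6, 7], T = [8]
Cut edges: (7,8)

By max-flow min-cut theorem, max flow = min cut = 6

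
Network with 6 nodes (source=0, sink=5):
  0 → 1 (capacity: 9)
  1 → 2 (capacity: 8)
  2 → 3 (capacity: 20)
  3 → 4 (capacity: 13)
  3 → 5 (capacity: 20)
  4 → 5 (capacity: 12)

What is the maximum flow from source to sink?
Maximum flow = 8

Max flow: 8

Flow assignment:
  0 → 1: 8/9
  1 → 2: 8/8
  2 → 3: 8/20
  3 → 5: 8/20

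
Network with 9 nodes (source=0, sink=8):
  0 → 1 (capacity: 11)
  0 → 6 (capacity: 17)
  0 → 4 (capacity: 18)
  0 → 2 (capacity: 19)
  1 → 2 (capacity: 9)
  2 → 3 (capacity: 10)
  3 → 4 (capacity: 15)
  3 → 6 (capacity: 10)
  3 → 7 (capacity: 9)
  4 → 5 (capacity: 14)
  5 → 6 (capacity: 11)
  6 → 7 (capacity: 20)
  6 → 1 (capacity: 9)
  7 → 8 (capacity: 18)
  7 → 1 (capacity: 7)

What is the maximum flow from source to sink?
Maximum flow = 18

Max flow: 18

Flow assignment:
  0 → 1: 6/11
  0 → 4: 11/18
  0 → 2: 1/19
  1 → 2: 9/9
  2 → 3: 10/10
  3 → 6: 1/10
  3 → 7: 9/9
  4 → 5: 11/14
  5 → 6: 11/11
  6 → 7: 9/20
  6 → 1: 3/9
  7 → 8: 18/18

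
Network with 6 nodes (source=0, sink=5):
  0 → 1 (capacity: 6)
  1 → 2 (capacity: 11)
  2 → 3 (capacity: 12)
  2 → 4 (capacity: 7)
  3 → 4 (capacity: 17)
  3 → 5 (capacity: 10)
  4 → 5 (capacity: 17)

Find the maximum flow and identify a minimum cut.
Max flow = 6, Min cut edges: (0,1)

Maximum flow: 6
Minimum cut: (0,1)
Partition: S = [0], T = [1, 2, 3, 4, 5]

Max-flow min-cut theorem verified: both equal 6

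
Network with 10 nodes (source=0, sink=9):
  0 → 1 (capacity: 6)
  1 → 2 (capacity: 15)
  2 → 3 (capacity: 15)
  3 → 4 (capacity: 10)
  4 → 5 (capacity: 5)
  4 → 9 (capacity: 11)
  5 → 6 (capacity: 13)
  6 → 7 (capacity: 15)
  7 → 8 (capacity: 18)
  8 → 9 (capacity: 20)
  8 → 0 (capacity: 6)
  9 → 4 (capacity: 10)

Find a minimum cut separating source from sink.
Min cut value = 6, edges: (0,1)

Min cut value: 6
Partition: S = [0], T = [1, 2, 3, 4, 5, 6, 7, 8, 9]
Cut edges: (0,1)

By max-flow min-cut theorem, max flow = min cut = 6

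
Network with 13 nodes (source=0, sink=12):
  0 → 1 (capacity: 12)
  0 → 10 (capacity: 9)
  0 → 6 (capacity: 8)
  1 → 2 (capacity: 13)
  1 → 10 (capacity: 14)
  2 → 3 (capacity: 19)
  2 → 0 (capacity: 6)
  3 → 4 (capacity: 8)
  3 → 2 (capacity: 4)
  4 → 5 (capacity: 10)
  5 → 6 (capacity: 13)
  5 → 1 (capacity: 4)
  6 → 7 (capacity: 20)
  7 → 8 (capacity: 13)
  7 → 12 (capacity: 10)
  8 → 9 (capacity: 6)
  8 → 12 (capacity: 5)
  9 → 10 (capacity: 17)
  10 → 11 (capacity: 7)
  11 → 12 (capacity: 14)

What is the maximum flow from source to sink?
Maximum flow = 22

Max flow: 22

Flow assignment:
  0 → 1: 12/12
  0 → 10: 7/9
  0 → 6: 7/8
  1 → 2: 12/13
  2 → 3: 8/19
  2 → 0: 4/6
  3 → 4: 8/8
  4 → 5: 8/10
  5 → 6: 8/13
  6 → 7: 15/20
  7 → 8: 5/13
  7 → 12: 10/10
  8 → 12: 5/5
  10 → 11: 7/7
  11 → 12: 7/14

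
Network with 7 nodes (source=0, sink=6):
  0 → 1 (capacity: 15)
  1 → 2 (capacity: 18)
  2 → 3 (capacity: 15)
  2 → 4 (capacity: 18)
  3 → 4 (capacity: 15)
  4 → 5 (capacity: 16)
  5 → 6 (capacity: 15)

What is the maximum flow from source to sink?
Maximum flow = 15

Max flow: 15

Flow assignment:
  0 → 1: 15/15
  1 → 2: 15/18
  2 → 4: 15/18
  4 → 5: 15/16
  5 → 6: 15/15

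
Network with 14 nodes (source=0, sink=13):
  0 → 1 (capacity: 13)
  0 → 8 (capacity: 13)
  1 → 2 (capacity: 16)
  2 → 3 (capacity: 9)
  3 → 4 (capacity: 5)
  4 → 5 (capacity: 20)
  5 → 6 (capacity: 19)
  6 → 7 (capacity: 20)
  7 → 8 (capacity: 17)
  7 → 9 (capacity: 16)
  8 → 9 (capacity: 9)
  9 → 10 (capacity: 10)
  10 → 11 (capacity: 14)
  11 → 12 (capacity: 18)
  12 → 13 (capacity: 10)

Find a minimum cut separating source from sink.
Min cut value = 10, edges: (12,13)

Min cut value: 10
Partition: S = [0, 1, 2, 3, 4, 5, 6, 7, 8, 9, 10, 11, 12], T = [13]
Cut edges: (12,13)

By max-flow min-cut theorem, max flow = min cut = 10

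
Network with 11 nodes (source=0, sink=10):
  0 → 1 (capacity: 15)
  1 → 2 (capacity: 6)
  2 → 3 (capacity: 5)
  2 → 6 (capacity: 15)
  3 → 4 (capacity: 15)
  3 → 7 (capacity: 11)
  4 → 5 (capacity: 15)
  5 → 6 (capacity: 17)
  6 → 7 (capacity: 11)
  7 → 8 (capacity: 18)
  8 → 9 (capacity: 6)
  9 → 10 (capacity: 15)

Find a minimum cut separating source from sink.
Min cut value = 6, edges: (8,9)

Min cut value: 6
Partition: S = [0, 1, 2, 3, 4, 5, 6, 7, 8], T = [9, 10]
Cut edges: (8,9)

By max-flow min-cut theorem, max flow = min cut = 6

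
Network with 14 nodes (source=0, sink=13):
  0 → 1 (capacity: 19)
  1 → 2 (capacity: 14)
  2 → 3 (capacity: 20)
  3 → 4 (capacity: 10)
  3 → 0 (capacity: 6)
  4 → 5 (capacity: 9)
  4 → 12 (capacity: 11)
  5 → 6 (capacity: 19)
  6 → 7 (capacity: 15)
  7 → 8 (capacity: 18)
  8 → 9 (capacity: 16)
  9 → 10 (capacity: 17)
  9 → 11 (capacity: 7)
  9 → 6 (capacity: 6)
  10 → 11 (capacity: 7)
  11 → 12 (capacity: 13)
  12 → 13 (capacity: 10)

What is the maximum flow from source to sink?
Maximum flow = 10

Max flow: 10

Flow assignment:
  0 → 1: 14/19
  1 → 2: 14/14
  2 → 3: 14/20
  3 → 4: 10/10
  3 → 0: 4/6
  4 → 12: 10/11
  12 → 13: 10/10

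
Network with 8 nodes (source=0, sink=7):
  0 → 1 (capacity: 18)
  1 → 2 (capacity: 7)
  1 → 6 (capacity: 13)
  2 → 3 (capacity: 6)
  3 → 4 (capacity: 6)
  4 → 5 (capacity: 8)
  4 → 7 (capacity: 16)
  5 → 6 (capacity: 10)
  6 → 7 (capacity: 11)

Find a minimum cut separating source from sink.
Min cut value = 17, edges: (3,4), (6,7)

Min cut value: 17
Partition: S = [0, 1, 2, 3, 5, 6], T = [4, 7]
Cut edges: (3,4), (6,7)

By max-flow min-cut theorem, max flow = min cut = 17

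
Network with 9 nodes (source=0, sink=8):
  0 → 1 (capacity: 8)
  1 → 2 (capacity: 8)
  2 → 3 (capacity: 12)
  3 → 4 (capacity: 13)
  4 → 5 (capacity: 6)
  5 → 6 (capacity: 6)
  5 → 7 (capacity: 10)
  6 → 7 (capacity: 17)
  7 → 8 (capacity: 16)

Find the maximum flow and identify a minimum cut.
Max flow = 6, Min cut edges: (4,5)

Maximum flow: 6
Minimum cut: (4,5)
Partition: S = [0, 1, 2, 3, 4], T = [5, 6, 7, 8]

Max-flow min-cut theorem verified: both equal 6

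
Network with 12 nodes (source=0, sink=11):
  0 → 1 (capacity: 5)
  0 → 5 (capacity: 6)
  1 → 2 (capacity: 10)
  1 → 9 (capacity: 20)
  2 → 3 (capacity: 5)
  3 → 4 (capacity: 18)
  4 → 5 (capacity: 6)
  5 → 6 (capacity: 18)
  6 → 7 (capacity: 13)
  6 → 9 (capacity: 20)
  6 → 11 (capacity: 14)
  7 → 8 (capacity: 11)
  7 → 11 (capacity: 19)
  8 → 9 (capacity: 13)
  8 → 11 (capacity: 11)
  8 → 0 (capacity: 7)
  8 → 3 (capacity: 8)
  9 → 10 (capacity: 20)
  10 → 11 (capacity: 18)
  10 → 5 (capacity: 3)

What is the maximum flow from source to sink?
Maximum flow = 11

Max flow: 11

Flow assignment:
  0 → 1: 5/5
  0 → 5: 6/6
  1 → 9: 5/20
  5 → 6: 6/18
  6 → 11: 6/14
  9 → 10: 5/20
  10 → 11: 5/18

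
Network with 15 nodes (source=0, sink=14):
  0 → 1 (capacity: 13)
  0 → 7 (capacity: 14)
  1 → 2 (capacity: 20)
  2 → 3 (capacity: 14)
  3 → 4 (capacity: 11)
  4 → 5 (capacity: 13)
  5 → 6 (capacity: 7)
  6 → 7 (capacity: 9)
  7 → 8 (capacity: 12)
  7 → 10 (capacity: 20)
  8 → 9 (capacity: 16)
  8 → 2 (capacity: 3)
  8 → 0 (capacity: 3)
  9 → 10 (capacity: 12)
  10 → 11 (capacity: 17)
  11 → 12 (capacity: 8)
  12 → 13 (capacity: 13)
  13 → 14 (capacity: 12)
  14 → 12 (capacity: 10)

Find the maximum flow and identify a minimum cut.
Max flow = 8, Min cut edges: (11,12)

Maximum flow: 8
Minimum cut: (11,12)
Partition: S = [0, 1, 2, 3, 4, 5, 6, 7, 8, 9, 10, 11], T = [12, 13, 14]

Max-flow min-cut theorem verified: both equal 8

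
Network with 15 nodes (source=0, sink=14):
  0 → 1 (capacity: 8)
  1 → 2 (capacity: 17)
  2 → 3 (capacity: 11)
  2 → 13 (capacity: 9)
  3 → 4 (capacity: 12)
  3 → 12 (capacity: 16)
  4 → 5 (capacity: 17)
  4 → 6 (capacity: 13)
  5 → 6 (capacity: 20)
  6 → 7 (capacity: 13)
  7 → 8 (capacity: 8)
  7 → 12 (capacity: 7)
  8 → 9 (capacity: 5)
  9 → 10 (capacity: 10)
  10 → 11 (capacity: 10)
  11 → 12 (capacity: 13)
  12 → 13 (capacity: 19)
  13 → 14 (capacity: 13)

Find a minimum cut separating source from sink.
Min cut value = 8, edges: (0,1)

Min cut value: 8
Partition: S = [0], T = [1, 2, 3, 4, 5, 6, 7, 8, 9, 10, 11, 12, 13, 14]
Cut edges: (0,1)

By max-flow min-cut theorem, max flow = min cut = 8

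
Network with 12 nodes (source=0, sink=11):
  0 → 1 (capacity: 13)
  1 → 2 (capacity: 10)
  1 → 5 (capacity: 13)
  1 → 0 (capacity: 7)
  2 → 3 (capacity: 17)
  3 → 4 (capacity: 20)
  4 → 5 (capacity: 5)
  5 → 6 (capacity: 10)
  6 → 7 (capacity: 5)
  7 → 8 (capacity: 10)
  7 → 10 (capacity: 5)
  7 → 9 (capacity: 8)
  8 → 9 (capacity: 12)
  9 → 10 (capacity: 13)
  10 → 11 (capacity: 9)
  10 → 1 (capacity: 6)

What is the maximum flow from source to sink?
Maximum flow = 5

Max flow: 5

Flow assignment:
  0 → 1: 5/13
  1 → 5: 5/13
  5 → 6: 5/10
  6 → 7: 5/5
  7 → 10: 5/5
  10 → 11: 5/9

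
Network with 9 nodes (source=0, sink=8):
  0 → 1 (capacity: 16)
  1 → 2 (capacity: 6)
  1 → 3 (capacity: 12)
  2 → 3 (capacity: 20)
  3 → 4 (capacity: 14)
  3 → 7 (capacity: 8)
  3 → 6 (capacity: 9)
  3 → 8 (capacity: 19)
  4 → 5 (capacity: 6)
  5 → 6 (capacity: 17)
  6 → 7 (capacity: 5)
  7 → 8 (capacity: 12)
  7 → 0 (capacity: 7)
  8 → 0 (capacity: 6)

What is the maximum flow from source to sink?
Maximum flow = 16

Max flow: 16

Flow assignment:
  0 → 1: 16/16
  1 → 2: 4/6
  1 → 3: 12/12
  2 → 3: 4/20
  3 → 8: 16/19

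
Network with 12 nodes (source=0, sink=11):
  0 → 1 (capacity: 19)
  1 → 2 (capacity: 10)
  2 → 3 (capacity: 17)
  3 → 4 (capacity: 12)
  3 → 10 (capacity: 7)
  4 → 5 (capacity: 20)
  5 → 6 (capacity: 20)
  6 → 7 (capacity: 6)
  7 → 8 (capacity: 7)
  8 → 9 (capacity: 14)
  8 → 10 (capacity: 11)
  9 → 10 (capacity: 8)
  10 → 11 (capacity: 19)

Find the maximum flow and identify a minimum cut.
Max flow = 10, Min cut edges: (1,2)

Maximum flow: 10
Minimum cut: (1,2)
Partition: S = [0, 1], T = [2, 3, 4, 5, 6, 7, 8, 9, 10, 11]

Max-flow min-cut theorem verified: both equal 10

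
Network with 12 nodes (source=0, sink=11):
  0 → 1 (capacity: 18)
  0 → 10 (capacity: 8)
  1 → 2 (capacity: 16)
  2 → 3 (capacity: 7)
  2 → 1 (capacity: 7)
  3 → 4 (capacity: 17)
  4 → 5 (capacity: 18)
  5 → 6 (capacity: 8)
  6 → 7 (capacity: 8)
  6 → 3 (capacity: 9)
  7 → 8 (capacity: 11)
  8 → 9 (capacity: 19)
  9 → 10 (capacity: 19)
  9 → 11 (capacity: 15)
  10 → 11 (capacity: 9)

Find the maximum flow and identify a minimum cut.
Max flow = 15, Min cut edges: (0,10), (2,3)

Maximum flow: 15
Minimum cut: (0,10), (2,3)
Partition: S = [0, 1, 2], T = [3, 4, 5, 6, 7, 8, 9, 10, 11]

Max-flow min-cut theorem verified: both equal 15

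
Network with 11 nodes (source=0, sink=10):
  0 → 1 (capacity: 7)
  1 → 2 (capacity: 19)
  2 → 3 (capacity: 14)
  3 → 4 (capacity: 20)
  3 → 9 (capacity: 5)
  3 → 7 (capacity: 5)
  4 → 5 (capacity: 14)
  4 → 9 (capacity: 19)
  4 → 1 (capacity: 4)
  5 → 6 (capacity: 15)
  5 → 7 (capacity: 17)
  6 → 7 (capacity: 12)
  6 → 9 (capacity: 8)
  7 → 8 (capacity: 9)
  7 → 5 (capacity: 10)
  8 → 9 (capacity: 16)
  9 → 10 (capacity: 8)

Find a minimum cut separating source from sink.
Min cut value = 7, edges: (0,1)

Min cut value: 7
Partition: S = [0], T = [1, 2, 3, 4, 5, 6, 7, 8, 9, 10]
Cut edges: (0,1)

By max-flow min-cut theorem, max flow = min cut = 7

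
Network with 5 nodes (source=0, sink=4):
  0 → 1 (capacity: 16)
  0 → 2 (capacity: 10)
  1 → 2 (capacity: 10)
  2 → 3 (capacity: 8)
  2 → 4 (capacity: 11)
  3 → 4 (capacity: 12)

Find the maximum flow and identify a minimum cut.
Max flow = 19, Min cut edges: (2,3), (2,4)

Maximum flow: 19
Minimum cut: (2,3), (2,4)
Partition: S = [0, 1, 2], T = [3, 4]

Max-flow min-cut theorem verified: both equal 19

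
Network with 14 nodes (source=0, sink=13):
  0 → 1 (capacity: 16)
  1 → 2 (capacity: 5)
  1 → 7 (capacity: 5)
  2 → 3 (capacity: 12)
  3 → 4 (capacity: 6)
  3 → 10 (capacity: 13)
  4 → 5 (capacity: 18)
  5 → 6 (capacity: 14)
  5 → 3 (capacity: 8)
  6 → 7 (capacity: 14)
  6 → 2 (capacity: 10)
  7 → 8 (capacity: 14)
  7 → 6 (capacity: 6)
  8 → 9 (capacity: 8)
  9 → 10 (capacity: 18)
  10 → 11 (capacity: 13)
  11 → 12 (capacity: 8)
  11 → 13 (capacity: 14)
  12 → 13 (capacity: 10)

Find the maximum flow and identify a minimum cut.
Max flow = 10, Min cut edges: (1,2), (1,7)

Maximum flow: 10
Minimum cut: (1,2), (1,7)
Partition: S = [0, 1], T = [2, 3, 4, 5, 6, 7, 8, 9, 10, 11, 12, 13]

Max-flow min-cut theorem verified: both equal 10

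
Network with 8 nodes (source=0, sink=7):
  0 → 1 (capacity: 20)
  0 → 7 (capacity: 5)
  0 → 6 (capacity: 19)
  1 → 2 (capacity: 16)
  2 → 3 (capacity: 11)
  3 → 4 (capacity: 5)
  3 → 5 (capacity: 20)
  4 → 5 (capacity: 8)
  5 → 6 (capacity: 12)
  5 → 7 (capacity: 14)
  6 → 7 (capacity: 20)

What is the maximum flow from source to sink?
Maximum flow = 35

Max flow: 35

Flow assignment:
  0 → 1: 11/20
  0 → 7: 5/5
  0 → 6: 19/19
  1 → 2: 11/16
  2 → 3: 11/11
  3 → 5: 11/20
  5 → 7: 11/14
  6 → 7: 19/20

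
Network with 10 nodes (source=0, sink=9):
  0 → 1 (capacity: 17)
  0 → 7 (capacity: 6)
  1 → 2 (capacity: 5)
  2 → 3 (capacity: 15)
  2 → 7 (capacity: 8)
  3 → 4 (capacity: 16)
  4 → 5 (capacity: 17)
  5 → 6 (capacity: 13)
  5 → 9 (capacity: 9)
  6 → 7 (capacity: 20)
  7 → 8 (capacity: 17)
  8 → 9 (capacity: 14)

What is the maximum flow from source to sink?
Maximum flow = 11

Max flow: 11

Flow assignment:
  0 → 1: 5/17
  0 → 7: 6/6
  1 → 2: 5/5
  2 → 7: 5/8
  7 → 8: 11/17
  8 → 9: 11/14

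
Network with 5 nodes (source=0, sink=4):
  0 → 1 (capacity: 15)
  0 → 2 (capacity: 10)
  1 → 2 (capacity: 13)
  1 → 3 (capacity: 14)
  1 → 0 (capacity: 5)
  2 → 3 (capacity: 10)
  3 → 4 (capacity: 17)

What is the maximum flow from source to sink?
Maximum flow = 17

Max flow: 17

Flow assignment:
  0 → 1: 8/15
  0 → 2: 9/10
  1 → 2: 1/13
  1 → 3: 7/14
  2 → 3: 10/10
  3 → 4: 17/17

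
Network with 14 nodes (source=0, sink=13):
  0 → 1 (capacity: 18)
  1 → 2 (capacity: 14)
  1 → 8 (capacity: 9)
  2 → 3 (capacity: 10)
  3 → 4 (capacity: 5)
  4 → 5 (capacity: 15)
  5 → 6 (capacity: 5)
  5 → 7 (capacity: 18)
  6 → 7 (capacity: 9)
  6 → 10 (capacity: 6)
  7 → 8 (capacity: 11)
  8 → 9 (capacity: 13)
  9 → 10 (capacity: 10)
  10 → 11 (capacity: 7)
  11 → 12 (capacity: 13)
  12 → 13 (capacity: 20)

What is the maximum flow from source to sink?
Maximum flow = 7

Max flow: 7

Flow assignment:
  0 → 1: 7/18
  1 → 2: 5/14
  1 → 8: 2/9
  2 → 3: 5/10
  3 → 4: 5/5
  4 → 5: 5/15
  5 → 6: 5/5
  6 → 7: 5/9
  7 → 8: 5/11
  8 → 9: 7/13
  9 → 10: 7/10
  10 → 11: 7/7
  11 → 12: 7/13
  12 → 13: 7/20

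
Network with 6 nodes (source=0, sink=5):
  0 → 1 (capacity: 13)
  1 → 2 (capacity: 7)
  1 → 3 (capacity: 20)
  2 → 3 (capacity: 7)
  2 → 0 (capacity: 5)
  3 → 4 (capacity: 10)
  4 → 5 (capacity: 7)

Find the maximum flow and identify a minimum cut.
Max flow = 7, Min cut edges: (4,5)

Maximum flow: 7
Minimum cut: (4,5)
Partition: S = [0, 1, 2, 3, 4], T = [5]

Max-flow min-cut theorem verified: both equal 7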